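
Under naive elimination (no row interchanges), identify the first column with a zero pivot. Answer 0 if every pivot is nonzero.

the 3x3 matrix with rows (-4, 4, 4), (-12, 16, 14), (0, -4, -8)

Naive forward elimination:
R2 <- R2 - (3)*R1:  [ 0  4  2 ]
R3 <- R3 - (-1)*R2:  [  0   0  -6 ]
All pivots nonzero; naive elimination completes without hitting a zero pivot.

first zero-pivot column = 0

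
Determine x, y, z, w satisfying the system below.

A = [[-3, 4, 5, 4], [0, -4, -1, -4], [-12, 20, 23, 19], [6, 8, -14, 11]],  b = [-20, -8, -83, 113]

(4, 0, -4, 3)

Forward elimination on [A|b]:
R3 <- R3 - (4)*R1:  [  0   4   3   3  -3 ]
R4 <- R4 - (-2)*R1:  [  0  16  -4  19  73 ]
R3 <- R3 - (-1)*R2:  [   0    0    2   -1  -11 ]
R4 <- R4 - (-4)*R2:  [  0   0  -8   3  41 ]
R4 <- R4 - (-4)*R3:  [  0   0   0  -1  -3 ]
Row echelon form:
[ -3   4   5   4  |  -20 ]
[  0  -4  -1  -4  |   -8 ]
[  0   0   2  -1  |  -11 ]
[  0   0   0  -1  |   -3 ]
Back-substitution:
w = (-3) / -1 = 3
z = (-11 - (-1)*(3)) / 2 = -4
y = (-8 - (-1)*(-4) - (-4)*(3)) / -4 = 0
x = (-20 - (4)*(0) - (5)*(-4) - (4)*(3)) / -3 = 4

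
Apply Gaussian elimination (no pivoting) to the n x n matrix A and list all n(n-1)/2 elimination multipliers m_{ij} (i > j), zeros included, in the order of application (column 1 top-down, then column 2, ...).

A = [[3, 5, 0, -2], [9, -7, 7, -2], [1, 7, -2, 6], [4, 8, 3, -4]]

Forward elimination:
R2 <- R2 - (3)*R1:  [   0  -22    7    4 ]
R3 <- R3 - (1/3)*R1:  [    0  16/3    -2  20/3 ]
R4 <- R4 - (4/3)*R1:  [    0   4/3     3  -4/3 ]
R3 <- R3 - (-8/33)*R2:  [      0       0  -10/33   84/11 ]
R4 <- R4 - (-2/33)*R2:  [      0       0  113/33  -12/11 ]
R4 <- R4 - (-113/10)*R3:  [     0      0      0  426/5 ]
Multipliers (in order of application): m_{21} = 3, m_{31} = 1/3, m_{41} = 4/3, m_{32} = -8/33, m_{42} = -2/33, m_{43} = -113/10

multipliers: 3, 1/3, 4/3, -8/33, -2/33, -113/10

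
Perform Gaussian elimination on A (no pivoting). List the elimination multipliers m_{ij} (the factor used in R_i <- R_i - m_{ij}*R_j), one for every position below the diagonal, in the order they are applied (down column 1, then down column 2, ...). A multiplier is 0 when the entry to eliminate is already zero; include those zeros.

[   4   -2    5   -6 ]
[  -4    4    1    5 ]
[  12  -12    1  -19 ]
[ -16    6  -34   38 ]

multipliers: -1, 3, -4, -3, -1, -2

Forward elimination:
R2 <- R2 - (-1)*R1:  [  0   2   6  -1 ]
R3 <- R3 - (3)*R1:  [   0   -6  -14   -1 ]
R4 <- R4 - (-4)*R1:  [   0   -2  -14   14 ]
R3 <- R3 - (-3)*R2:  [  0   0   4  -4 ]
R4 <- R4 - (-1)*R2:  [  0   0  -8  13 ]
R4 <- R4 - (-2)*R3:  [ 0  0  0  5 ]
Multipliers (in order of application): m_{21} = -1, m_{31} = 3, m_{41} = -4, m_{32} = -3, m_{42} = -1, m_{43} = -2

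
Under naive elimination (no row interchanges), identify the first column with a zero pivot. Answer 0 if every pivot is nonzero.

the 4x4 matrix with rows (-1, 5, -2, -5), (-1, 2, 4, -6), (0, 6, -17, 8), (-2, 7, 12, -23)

Naive forward elimination:
R2 <- R2 - (1)*R1:  [  0  -3   6  -1 ]
R4 <- R4 - (2)*R1:  [   0   -3   16  -13 ]
R3 <- R3 - (-2)*R2:  [  0   0  -5   6 ]
R4 <- R4 - (1)*R2:  [   0    0   10  -12 ]
R4 <- R4 - (-2)*R3:  [ 0  0  0  0 ]
Matrix at this point:
[ -1   5  -2  -5 ]
[  0  -3   6  -1 ]
[  0   0  -5   6 ]
[  0   0   0   0 ]
Pivot entry (4,4) in the last row is zero and there are no rows below to swap with -> zero pivot in column 4 (A is singular).

first zero-pivot column = 4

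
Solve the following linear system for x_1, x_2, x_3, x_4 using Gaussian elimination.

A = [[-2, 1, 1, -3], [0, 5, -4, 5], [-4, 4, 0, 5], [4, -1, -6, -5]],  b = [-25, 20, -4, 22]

Forward elimination on [A|b]:
R3 <- R3 - (2)*R1:  [  0   2  -2  11  46 ]
R4 <- R4 - (-2)*R1:  [   0    1   -4  -11  -28 ]
R3 <- R3 - (2/5)*R2:  [    0     0  -2/5     9    38 ]
R4 <- R4 - (1/5)*R2:  [     0      0  -16/5    -12    -32 ]
R4 <- R4 - (8)*R3:  [    0     0     0   -84  -336 ]
Row echelon form:
[ -2  1     1   -3  |   -25 ]
[  0  5    -4    5  |    20 ]
[  0  0  -2/5    9  |    38 ]
[  0  0     0  -84  |  -336 ]
Back-substitution:
x_4 = (-336) / -84 = 4
x_3 = (38 - (9)*(4)) / (-2/5) = -5
x_2 = (20 - (-4)*(-5) - (5)*(4)) / 5 = -4
x_1 = (-25 - (1)*(-4) - (1)*(-5) - (-3)*(4)) / -2 = 2

(2, -4, -5, 4)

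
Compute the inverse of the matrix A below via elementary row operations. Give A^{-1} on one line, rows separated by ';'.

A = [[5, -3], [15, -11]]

inverse = [11/10 -3/10; 3/2 -1/2]

Gauss-Jordan on [A | I]:
R1 <- (1/5)*R1:  [    1  -3/5  |   1/5     0 ]
R2 <- R2 - (15)*R1:  [  0  -2  |  -3   1 ]
R2 <- (1/-2)*R2:  [    0     1  |   3/2  -1/2 ]
R1 <- R1 - (-3/5)*R2:  [     1      0  |  11/10  -3/10 ]
Right block of [I | A^{-1}] is the inverse:
[ 11/10  -3/10 ]
[   3/2   -1/2 ]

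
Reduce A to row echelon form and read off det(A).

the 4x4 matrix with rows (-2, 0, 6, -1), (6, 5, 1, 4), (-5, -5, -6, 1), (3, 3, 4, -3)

Forward elimination:
R2 <- R2 - (-3)*R1:  [  0   5  19   1 ]
R3 <- R3 - (5/2)*R1:  [   0   -5  -21  7/2 ]
R4 <- R4 - (-3/2)*R1:  [    0     3    13  -9/2 ]
R3 <- R3 - (-1)*R2:  [   0    0   -2  9/2 ]
R4 <- R4 - (3/5)*R2:  [      0       0     8/5  -51/10 ]
R4 <- R4 - (-4/5)*R3:  [    0     0     0  -3/2 ]
Upper-triangular form:
[ -2  0   6    -1 ]
[  0  5  19     1 ]
[  0  0  -2   9/2 ]
[  0  0   0  -3/2 ]
det(A) = (-1)^0 * (-2) * (5) * (-2) * (-3/2) = -30  (0 row swaps -> sign +1)

det(A) = -30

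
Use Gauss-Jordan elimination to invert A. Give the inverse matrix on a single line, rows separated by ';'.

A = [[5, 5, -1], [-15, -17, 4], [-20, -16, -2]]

Gauss-Jordan on [A | I]:
R1 <- (1/5)*R1:  [    1     1  -1/5  |   1/5     0     0 ]
R2 <- R2 - (-15)*R1:  [  0  -2   1  |   3   1   0 ]
R3 <- R3 - (-20)*R1:  [  0   4  -6  |   4   0   1 ]
R2 <- (1/-2)*R2:  [    0     1  -1/2  |  -3/2  -1/2     0 ]
R1 <- R1 - (1)*R2:  [     1      0   3/10  |  17/10    1/2      0 ]
R3 <- R3 - (4)*R2:  [  0   0  -4  |  10   2   1 ]
R3 <- (1/-4)*R3:  [    0     0     1  |  -5/2  -1/2  -1/4 ]
R1 <- R1 - (3/10)*R3:  [     1      0      0  |  49/20  13/20   3/40 ]
R2 <- R2 - (-1/2)*R3:  [     0      1      0  |  -11/4   -3/4   -1/8 ]
Right block of [I | A^{-1}] is the inverse:
[ 49/20  13/20  3/40 ]
[ -11/4   -3/4  -1/8 ]
[  -5/2   -1/2  -1/4 ]

inverse = [49/20 13/20 3/40; -11/4 -3/4 -1/8; -5/2 -1/2 -1/4]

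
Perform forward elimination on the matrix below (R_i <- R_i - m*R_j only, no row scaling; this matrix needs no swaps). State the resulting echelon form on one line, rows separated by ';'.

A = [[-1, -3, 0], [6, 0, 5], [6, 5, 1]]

REF = [-1 -3 0; 0 -18 5; 0 0 -47/18]

Forward elimination:
R2 <- R2 - (-6)*R1:  [   0  -18    5 ]
R3 <- R3 - (-6)*R1:  [   0  -13    1 ]
R3 <- R3 - (13/18)*R2:  [      0       0  -47/18 ]
Row echelon form:
[ -1   -3       0 ]
[  0  -18       5 ]
[  0    0  -47/18 ]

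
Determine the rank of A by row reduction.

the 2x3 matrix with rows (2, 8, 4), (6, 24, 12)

Row reduction:
R2 <- R2 - (3)*R1:  [ 0  0  0 ]
Row echelon form:
[ 2  8  4 ]
[ 0  0  0 ]
Nonzero rows / pivot columns: 1

rank(A) = 1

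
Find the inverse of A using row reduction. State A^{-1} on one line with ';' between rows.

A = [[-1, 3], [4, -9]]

Gauss-Jordan on [A | I]:
R1 <- (1/-1)*R1:  [  1  -3  |  -1   0 ]
R2 <- R2 - (4)*R1:  [ 0  3  |  4  1 ]
R2 <- (1/3)*R2:  [   0    1  |  4/3  1/3 ]
R1 <- R1 - (-3)*R2:  [ 1  0  |  3  1 ]
Right block of [I | A^{-1}] is the inverse:
[   3    1 ]
[ 4/3  1/3 ]

inverse = [3 1; 4/3 1/3]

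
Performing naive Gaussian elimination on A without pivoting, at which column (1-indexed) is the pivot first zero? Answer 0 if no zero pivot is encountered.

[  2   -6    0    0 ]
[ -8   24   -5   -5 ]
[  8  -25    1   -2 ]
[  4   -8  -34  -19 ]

first zero-pivot column = 2

Naive forward elimination:
R2 <- R2 - (-4)*R1:  [  0   0  -5  -5 ]
R3 <- R3 - (4)*R1:  [  0  -1   1  -2 ]
R4 <- R4 - (2)*R1:  [   0    4  -34  -19 ]
Matrix at this point:
[ 2  -6    0    0 ]
[ 0   0   -5   -5 ]
[ 0  -1    1   -2 ]
[ 0   4  -34  -19 ]
Pivot entry (2,2) is zero but row 3 has -1 in column 2 -> naive elimination stops; a row interchange (e.g. R2 <-> R3) would be required here.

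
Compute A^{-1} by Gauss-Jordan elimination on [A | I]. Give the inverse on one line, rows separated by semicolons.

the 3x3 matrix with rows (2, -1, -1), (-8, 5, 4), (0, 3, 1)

inverse = [-7/2 -1 1/2; 4 1 0; -12 -3 1]

Gauss-Jordan on [A | I]:
R1 <- (1/2)*R1:  [    1  -1/2  -1/2  |   1/2     0     0 ]
R2 <- R2 - (-8)*R1:  [ 0  1  0  |  4  1  0 ]
R1 <- R1 - (-1/2)*R2:  [    1     0  -1/2  |   5/2   1/2     0 ]
R3 <- R3 - (3)*R2:  [   0    0    1  |  -12   -3    1 ]
R1 <- R1 - (-1/2)*R3:  [    1     0     0  |  -7/2    -1   1/2 ]
Right block of [I | A^{-1}] is the inverse:
[ -7/2  -1  1/2 ]
[    4   1    0 ]
[  -12  -3    1 ]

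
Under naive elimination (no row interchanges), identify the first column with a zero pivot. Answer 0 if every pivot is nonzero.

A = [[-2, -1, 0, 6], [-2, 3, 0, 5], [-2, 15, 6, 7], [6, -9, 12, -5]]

first zero-pivot column = 4

Naive forward elimination:
R2 <- R2 - (1)*R1:  [  0   4   0  -1 ]
R3 <- R3 - (1)*R1:  [  0  16   6   1 ]
R4 <- R4 - (-3)*R1:  [   0  -12   12   13 ]
R3 <- R3 - (4)*R2:  [ 0  0  6  5 ]
R4 <- R4 - (-3)*R2:  [  0   0  12  10 ]
R4 <- R4 - (2)*R3:  [ 0  0  0  0 ]
Matrix at this point:
[ -2  -1  0   6 ]
[  0   4  0  -1 ]
[  0   0  6   5 ]
[  0   0  0   0 ]
Pivot entry (4,4) in the last row is zero and there are no rows below to swap with -> zero pivot in column 4 (A is singular).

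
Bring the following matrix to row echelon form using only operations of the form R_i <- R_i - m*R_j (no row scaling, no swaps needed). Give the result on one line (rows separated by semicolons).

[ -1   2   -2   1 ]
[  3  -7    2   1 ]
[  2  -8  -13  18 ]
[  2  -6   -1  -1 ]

REF = [-1 2 -2 1; 0 -1 -4 4; 0 0 -1 4; 0 0 0 5]

Forward elimination:
R2 <- R2 - (-3)*R1:  [  0  -1  -4   4 ]
R3 <- R3 - (-2)*R1:  [   0   -4  -17   20 ]
R4 <- R4 - (-2)*R1:  [  0  -2  -5   1 ]
R3 <- R3 - (4)*R2:  [  0   0  -1   4 ]
R4 <- R4 - (2)*R2:  [  0   0   3  -7 ]
R4 <- R4 - (-3)*R3:  [ 0  0  0  5 ]
Row echelon form:
[ -1   2  -2  1 ]
[  0  -1  -4  4 ]
[  0   0  -1  4 ]
[  0   0   0  5 ]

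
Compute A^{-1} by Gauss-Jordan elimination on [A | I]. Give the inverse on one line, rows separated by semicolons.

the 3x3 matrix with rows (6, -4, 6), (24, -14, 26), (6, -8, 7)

Gauss-Jordan on [A | I]:
R1 <- (1/6)*R1:  [    1  -2/3     1  |   1/6     0     0 ]
R2 <- R2 - (24)*R1:  [  0   2   2  |  -4   1   0 ]
R3 <- R3 - (6)*R1:  [  0  -4   1  |  -1   0   1 ]
R2 <- (1/2)*R2:  [   0    1    1  |   -2  1/2    0 ]
R1 <- R1 - (-2/3)*R2:  [    1     0   5/3  |  -7/6   1/3     0 ]
R3 <- R3 - (-4)*R2:  [  0   0   5  |  -9   2   1 ]
R3 <- (1/5)*R3:  [    0     0     1  |  -9/5   2/5   1/5 ]
R1 <- R1 - (5/3)*R3:  [    1     0     0  |  11/6  -1/3  -1/3 ]
R2 <- R2 - (1)*R3:  [    0     1     0  |  -1/5  1/10  -1/5 ]
Right block of [I | A^{-1}] is the inverse:
[ 11/6  -1/3  -1/3 ]
[ -1/5  1/10  -1/5 ]
[ -9/5   2/5   1/5 ]

inverse = [11/6 -1/3 -1/3; -1/5 1/10 -1/5; -9/5 2/5 1/5]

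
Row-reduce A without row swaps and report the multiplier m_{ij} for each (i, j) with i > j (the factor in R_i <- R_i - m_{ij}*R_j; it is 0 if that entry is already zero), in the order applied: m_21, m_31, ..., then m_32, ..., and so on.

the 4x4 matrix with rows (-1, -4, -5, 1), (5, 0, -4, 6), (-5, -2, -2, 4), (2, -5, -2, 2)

multipliers: -5, 5, -2, -9/10, 13/20, -137/62

Forward elimination:
R2 <- R2 - (-5)*R1:  [   0  -20  -29   11 ]
R3 <- R3 - (5)*R1:  [  0  18  23  -1 ]
R4 <- R4 - (-2)*R1:  [   0  -13  -12    4 ]
R3 <- R3 - (-9/10)*R2:  [      0       0  -31/10   89/10 ]
R4 <- R4 - (13/20)*R2:  [      0       0  137/20  -63/20 ]
R4 <- R4 - (-137/62)*R3:  [      0       0       0  512/31 ]
Multipliers (in order of application): m_{21} = -5, m_{31} = 5, m_{41} = -2, m_{32} = -9/10, m_{42} = 13/20, m_{43} = -137/62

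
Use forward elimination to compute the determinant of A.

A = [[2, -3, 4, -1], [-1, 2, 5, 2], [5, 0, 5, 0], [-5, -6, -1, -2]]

det(A) = 0

Forward elimination:
R2 <- R2 - (-1/2)*R1:  [   0  1/2    7  3/2 ]
R3 <- R3 - (5/2)*R1:  [    0  15/2    -5   5/2 ]
R4 <- R4 - (-5/2)*R1:  [     0  -27/2      9   -9/2 ]
R3 <- R3 - (15)*R2:  [    0     0  -110   -20 ]
R4 <- R4 - (-27)*R2:  [   0    0  198   36 ]
R4 <- R4 - (-9/5)*R3:  [ 0  0  0  0 ]
Upper-triangular form:
[ 2   -3     4   -1 ]
[ 0  1/2     7  3/2 ]
[ 0    0  -110  -20 ]
[ 0    0     0    0 ]
det(A) = (-1)^0 * (2) * (1/2) * (-110) * (0) = 0  (0 row swaps -> sign +1)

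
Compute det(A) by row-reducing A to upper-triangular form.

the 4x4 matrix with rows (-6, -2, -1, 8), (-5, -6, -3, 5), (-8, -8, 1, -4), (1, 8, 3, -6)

det(A) = -1318

Forward elimination:
R2 <- R2 - (5/6)*R1:  [     0  -13/3  -13/6   -5/3 ]
R3 <- R3 - (4/3)*R1:  [     0  -16/3    7/3  -44/3 ]
R4 <- R4 - (-1/6)*R1:  [     0   23/3   17/6  -14/3 ]
R3 <- R3 - (16/13)*R2:  [       0        0        5  -164/13 ]
R4 <- R4 - (-23/13)*R2:  [      0       0      -1  -99/13 ]
R4 <- R4 - (-1/5)*R3:  [       0        0        0  -659/65 ]
Upper-triangular form:
[ -6     -2     -1        8 ]
[  0  -13/3  -13/6     -5/3 ]
[  0      0      5  -164/13 ]
[  0      0      0  -659/65 ]
det(A) = (-1)^0 * (-6) * (-13/3) * (5) * (-659/65) = -1318  (0 row swaps -> sign +1)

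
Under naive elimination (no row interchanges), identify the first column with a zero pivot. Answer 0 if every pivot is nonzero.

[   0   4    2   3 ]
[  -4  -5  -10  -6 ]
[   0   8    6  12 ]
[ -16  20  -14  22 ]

first zero-pivot column = 1

Naive forward elimination:
Pivot entry (1,1) is zero but row 2 has -4 in column 1 -> naive elimination stops; a row interchange (e.g. R1 <-> R2) would be required here.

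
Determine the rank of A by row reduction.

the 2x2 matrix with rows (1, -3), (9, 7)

rank(A) = 2

Row reduction:
R2 <- R2 - (9)*R1:  [  0  34 ]
Row echelon form:
[ 1  -3 ]
[ 0  34 ]
Nonzero rows / pivot columns: 2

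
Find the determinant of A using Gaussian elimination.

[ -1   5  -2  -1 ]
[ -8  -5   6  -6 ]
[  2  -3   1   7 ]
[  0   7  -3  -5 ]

Forward elimination:
R2 <- R2 - (8)*R1:  [   0  -45   22    2 ]
R3 <- R3 - (-2)*R1:  [  0   7  -3   5 ]
R3 <- R3 - (-7/45)*R2:  [      0       0   19/45  239/45 ]
R4 <- R4 - (-7/45)*R2:  [       0        0    19/45  -211/45 ]
R4 <- R4 - (1)*R3:  [   0    0    0  -10 ]
Upper-triangular form:
[ -1    5     -2      -1 ]
[  0  -45     22       2 ]
[  0    0  19/45  239/45 ]
[  0    0      0     -10 ]
det(A) = (-1)^0 * (-1) * (-45) * (19/45) * (-10) = -190  (0 row swaps -> sign +1)

det(A) = -190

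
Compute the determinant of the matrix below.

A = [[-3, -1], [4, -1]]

det(A) = 7

Forward elimination:
R2 <- R2 - (-4/3)*R1:  [    0  -7/3 ]
Upper-triangular form:
[ -3    -1 ]
[  0  -7/3 ]
det(A) = (-1)^0 * (-3) * (-7/3) = 7  (0 row swaps -> sign +1)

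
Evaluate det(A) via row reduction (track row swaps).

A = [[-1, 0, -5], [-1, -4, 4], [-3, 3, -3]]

Forward elimination:
R2 <- R2 - (1)*R1:  [  0  -4   9 ]
R3 <- R3 - (3)*R1:  [  0   3  12 ]
R3 <- R3 - (-3/4)*R2:  [    0     0  75/4 ]
Upper-triangular form:
[ -1   0    -5 ]
[  0  -4     9 ]
[  0   0  75/4 ]
det(A) = (-1)^0 * (-1) * (-4) * (75/4) = 75  (0 row swaps -> sign +1)

det(A) = 75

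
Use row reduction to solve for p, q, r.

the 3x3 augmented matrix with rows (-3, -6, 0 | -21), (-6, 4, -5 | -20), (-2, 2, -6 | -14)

(3, 2, 2)

Forward elimination on [A|b]:
R2 <- R2 - (2)*R1:  [  0  16  -5  22 ]
R3 <- R3 - (2/3)*R1:  [  0   6  -6   0 ]
R3 <- R3 - (3/8)*R2:  [     0      0  -33/8  -33/4 ]
Row echelon form:
[ -3  -6      0  |    -21 ]
[  0  16     -5  |     22 ]
[  0   0  -33/8  |  -33/4 ]
Back-substitution:
r = (-33/4) / (-33/8) = 2
q = (22 - (-5)*(2)) / 16 = 2
p = (-21 - (-6)*(2)) / -3 = 3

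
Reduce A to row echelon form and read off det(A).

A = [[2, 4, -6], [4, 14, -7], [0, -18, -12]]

Forward elimination:
R2 <- R2 - (2)*R1:  [ 0  6  5 ]
R3 <- R3 - (-3)*R2:  [ 0  0  3 ]
Upper-triangular form:
[ 2  4  -6 ]
[ 0  6   5 ]
[ 0  0   3 ]
det(A) = (-1)^0 * (2) * (6) * (3) = 36  (0 row swaps -> sign +1)

det(A) = 36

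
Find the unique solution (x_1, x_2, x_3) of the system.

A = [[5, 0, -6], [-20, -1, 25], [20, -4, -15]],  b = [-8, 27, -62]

(-4, 3, -2)

Forward elimination on [A|b]:
R2 <- R2 - (-4)*R1:  [  0  -1   1  -5 ]
R3 <- R3 - (4)*R1:  [   0   -4    9  -30 ]
R3 <- R3 - (4)*R2:  [   0    0    5  -10 ]
Row echelon form:
[ 5   0  -6  |   -8 ]
[ 0  -1   1  |   -5 ]
[ 0   0   5  |  -10 ]
Back-substitution:
x_3 = (-10) / 5 = -2
x_2 = (-5 - (1)*(-2)) / -1 = 3
x_1 = (-8 - (-6)*(-2)) / 5 = -4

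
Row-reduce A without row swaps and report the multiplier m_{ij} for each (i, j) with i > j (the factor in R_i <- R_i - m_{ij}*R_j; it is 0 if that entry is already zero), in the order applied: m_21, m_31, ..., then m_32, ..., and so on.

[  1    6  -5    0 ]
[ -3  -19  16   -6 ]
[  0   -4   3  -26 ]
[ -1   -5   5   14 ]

Forward elimination:
R2 <- R2 - (-3)*R1:  [  0  -1   1  -6 ]
R3: entry in column 1 is already 0 -> m_{31} = 0 (no row operation needed)
R4 <- R4 - (-1)*R1:  [  0   1   0  14 ]
R3 <- R3 - (4)*R2:  [  0   0  -1  -2 ]
R4 <- R4 - (-1)*R2:  [ 0  0  1  8 ]
R4 <- R4 - (-1)*R3:  [ 0  0  0  6 ]
Multipliers (in order of application): m_{21} = -3, m_{31} = 0, m_{41} = -1, m_{32} = 4, m_{42} = -1, m_{43} = -1

multipliers: -3, 0, -1, 4, -1, -1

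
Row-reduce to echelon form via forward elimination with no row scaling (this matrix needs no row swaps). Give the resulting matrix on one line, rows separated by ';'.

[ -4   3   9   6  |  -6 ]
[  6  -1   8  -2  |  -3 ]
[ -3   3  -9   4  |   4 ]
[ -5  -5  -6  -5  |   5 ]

REF = [-4 3 9 6 -6; 0 7/2 43/2 7 -12; 0 0 -285/14 -2 155/14; 0 0 0 403/285 134/57]

Forward elimination:
R2 <- R2 - (-3/2)*R1:  [    0   7/2  43/2     7   -12 ]
R3 <- R3 - (3/4)*R1:  [     0    3/4  -63/4   -1/2   17/2 ]
R4 <- R4 - (5/4)*R1:  [     0  -35/4  -69/4  -25/2   25/2 ]
R3 <- R3 - (3/14)*R2:  [       0        0  -285/14       -2   155/14 ]
R4 <- R4 - (-5/2)*R2:  [     0      0   73/2      5  -35/2 ]
R4 <- R4 - (-511/285)*R3:  [       0        0        0  403/285   134/57 ]
Row echelon form:
[ -4    3        9        6  |      -6 ]
[  0  7/2     43/2        7  |     -12 ]
[  0    0  -285/14       -2  |  155/14 ]
[  0    0        0  403/285  |  134/57 ]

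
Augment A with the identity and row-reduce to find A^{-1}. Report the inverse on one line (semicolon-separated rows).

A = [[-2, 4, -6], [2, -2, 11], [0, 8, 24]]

inverse = [17/2 9 -2; 3 3 -5/8; -1 -1 1/4]

Gauss-Jordan on [A | I]:
R1 <- (1/-2)*R1:  [    1    -2     3  |  -1/2     0     0 ]
R2 <- R2 - (2)*R1:  [ 0  2  5  |  1  1  0 ]
R2 <- (1/2)*R2:  [   0    1  5/2  |  1/2  1/2    0 ]
R1 <- R1 - (-2)*R2:  [   1    0    8  |  1/2    1    0 ]
R3 <- R3 - (8)*R2:  [  0   0   4  |  -4  -4   1 ]
R3 <- (1/4)*R3:  [   0    0    1  |   -1   -1  1/4 ]
R1 <- R1 - (8)*R3:  [    1     0     0  |  17/2     9    -2 ]
R2 <- R2 - (5/2)*R3:  [    0     1     0  |     3     3  -5/8 ]
Right block of [I | A^{-1}] is the inverse:
[ 17/2   9    -2 ]
[    3   3  -5/8 ]
[   -1  -1   1/4 ]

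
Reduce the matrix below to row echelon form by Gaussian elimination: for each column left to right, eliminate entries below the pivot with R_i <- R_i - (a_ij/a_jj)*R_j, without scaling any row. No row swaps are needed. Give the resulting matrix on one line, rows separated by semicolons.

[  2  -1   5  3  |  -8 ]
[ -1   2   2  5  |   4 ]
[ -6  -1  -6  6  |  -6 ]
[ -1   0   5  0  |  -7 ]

Forward elimination:
R2 <- R2 - (-1/2)*R1:  [    0   3/2   9/2  13/2     0 ]
R3 <- R3 - (-3)*R1:  [   0   -4    9   15  -30 ]
R4 <- R4 - (-1/2)*R1:  [    0  -1/2  15/2   3/2   -11 ]
R3 <- R3 - (-8/3)*R2:  [    0     0    21  97/3   -30 ]
R4 <- R4 - (-1/3)*R2:  [    0     0     9  11/3   -11 ]
R4 <- R4 - (3/7)*R3:  [       0        0        0  -214/21     13/7 ]
Row echelon form:
[ 2   -1    5        3  |    -8 ]
[ 0  3/2  9/2     13/2  |     0 ]
[ 0    0   21     97/3  |   -30 ]
[ 0    0    0  -214/21  |  13/7 ]

REF = [2 -1 5 3 -8; 0 3/2 9/2 13/2 0; 0 0 21 97/3 -30; 0 0 0 -214/21 13/7]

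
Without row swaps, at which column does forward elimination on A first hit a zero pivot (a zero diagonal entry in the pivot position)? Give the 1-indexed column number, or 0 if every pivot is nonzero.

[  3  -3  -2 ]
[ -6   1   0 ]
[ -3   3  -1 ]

first zero-pivot column = 0

Naive forward elimination:
R2 <- R2 - (-2)*R1:  [  0  -5  -4 ]
R3 <- R3 - (-1)*R1:  [  0   0  -3 ]
All pivots nonzero; naive elimination completes without hitting a zero pivot.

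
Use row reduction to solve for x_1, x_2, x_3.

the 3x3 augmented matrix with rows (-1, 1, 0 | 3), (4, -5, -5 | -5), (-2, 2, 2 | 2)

(0, 3, -2)

Forward elimination on [A|b]:
R2 <- R2 - (-4)*R1:  [  0  -1  -5   7 ]
R3 <- R3 - (2)*R1:  [  0   0   2  -4 ]
Row echelon form:
[ -1   1   0  |   3 ]
[  0  -1  -5  |   7 ]
[  0   0   2  |  -4 ]
Back-substitution:
x_3 = (-4) / 2 = -2
x_2 = (7 - (-5)*(-2)) / -1 = 3
x_1 = (3 - (1)*(3)) / -1 = 0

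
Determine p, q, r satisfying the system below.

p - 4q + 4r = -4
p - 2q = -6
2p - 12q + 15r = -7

(4, 5, 3)

Forward elimination on [A|b]:
R2 <- R2 - (1)*R1:  [  0   2  -4  -2 ]
R3 <- R3 - (2)*R1:  [  0  -4   7   1 ]
R3 <- R3 - (-2)*R2:  [  0   0  -1  -3 ]
Row echelon form:
[ 1  -4   4  |  -4 ]
[ 0   2  -4  |  -2 ]
[ 0   0  -1  |  -3 ]
Back-substitution:
r = (-3) / -1 = 3
q = (-2 - (-4)*(3)) / 2 = 5
p = (-4 - (-4)*(5) - (4)*(3)) / 1 = 4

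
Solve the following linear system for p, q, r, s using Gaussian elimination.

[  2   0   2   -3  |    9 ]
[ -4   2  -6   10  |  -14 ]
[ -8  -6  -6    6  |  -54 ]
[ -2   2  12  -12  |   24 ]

Forward elimination on [A|b]:
R2 <- R2 - (-2)*R1:  [  0   2  -2   4   4 ]
R3 <- R3 - (-4)*R1:  [   0   -6    2   -6  -18 ]
R4 <- R4 - (-1)*R1:  [   0    2   14  -15   33 ]
R3 <- R3 - (-3)*R2:  [  0   0  -4   6  -6 ]
R4 <- R4 - (1)*R2:  [   0    0   16  -19   29 ]
R4 <- R4 - (-4)*R3:  [ 0  0  0  5  5 ]
Row echelon form:
[ 2  0   2  -3  |   9 ]
[ 0  2  -2   4  |   4 ]
[ 0  0  -4   6  |  -6 ]
[ 0  0   0   5  |   5 ]
Back-substitution:
s = (5) / 5 = 1
r = (-6 - (6)*(1)) / -4 = 3
q = (4 - (-2)*(3) - (4)*(1)) / 2 = 3
p = (9 - (2)*(3) - (-3)*(1)) / 2 = 3

(3, 3, 3, 1)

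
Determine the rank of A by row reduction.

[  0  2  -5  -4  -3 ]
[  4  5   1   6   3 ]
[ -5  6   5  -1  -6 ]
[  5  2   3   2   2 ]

rank(A) = 4

Row reduction:
R1 <-> R2   (pivot in column 1 was zero)
[  4  5   1   6   3 ]
[  0  2  -5  -4  -3 ]
[ -5  6   5  -1  -6 ]
[  5  2   3   2   2 ]
R3 <- R3 - (-5/4)*R1:  [    0  49/4  25/4  13/2  -9/4 ]
R4 <- R4 - (5/4)*R1:  [     0  -17/4    7/4  -11/2   -7/4 ]
R3 <- R3 - (49/8)*R2:  [     0      0  295/8     31  129/8 ]
R4 <- R4 - (-17/8)*R2:  [     0      0  -71/8    -14  -65/8 ]
R4 <- R4 - (-71/295)*R3:  [         0          0          0  -1929/295  -1252/295 ]
Row echelon form:
[ 4  5      1          6          3 ]
[ 0  2     -5         -4         -3 ]
[ 0  0  295/8         31      129/8 ]
[ 0  0      0  -1929/295  -1252/295 ]
Nonzero rows / pivot columns: 4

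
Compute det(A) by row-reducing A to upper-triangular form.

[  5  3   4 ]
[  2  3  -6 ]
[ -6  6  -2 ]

Forward elimination:
R2 <- R2 - (2/5)*R1:  [     0    9/5  -38/5 ]
R3 <- R3 - (-6/5)*R1:  [    0  48/5  14/5 ]
R3 <- R3 - (16/3)*R2:  [     0      0  130/3 ]
Upper-triangular form:
[ 5    3      4 ]
[ 0  9/5  -38/5 ]
[ 0    0  130/3 ]
det(A) = (-1)^0 * (5) * (9/5) * (130/3) = 390  (0 row swaps -> sign +1)

det(A) = 390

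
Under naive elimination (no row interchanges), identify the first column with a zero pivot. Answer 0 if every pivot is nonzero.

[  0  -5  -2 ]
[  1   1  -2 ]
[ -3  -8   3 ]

Naive forward elimination:
Pivot entry (1,1) is zero but row 2 has 1 in column 1 -> naive elimination stops; a row interchange (e.g. R1 <-> R2) would be required here.

first zero-pivot column = 1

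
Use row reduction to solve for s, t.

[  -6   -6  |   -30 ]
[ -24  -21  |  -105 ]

Forward elimination on [A|b]:
R2 <- R2 - (4)*R1:  [  0   3  15 ]
Row echelon form:
[ -6  -6  |  -30 ]
[  0   3  |   15 ]
Back-substitution:
t = (15) / 3 = 5
s = (-30 - (-6)*(5)) / -6 = 0

(0, 5)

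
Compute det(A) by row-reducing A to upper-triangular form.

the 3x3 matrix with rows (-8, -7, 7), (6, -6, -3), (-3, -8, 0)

det(A) = -333

Forward elimination:
R2 <- R2 - (-3/4)*R1:  [     0  -45/4    9/4 ]
R3 <- R3 - (3/8)*R1:  [     0  -43/8  -21/8 ]
R3 <- R3 - (43/90)*R2:  [      0       0  -37/10 ]
Upper-triangular form:
[ -8     -7       7 ]
[  0  -45/4     9/4 ]
[  0      0  -37/10 ]
det(A) = (-1)^0 * (-8) * (-45/4) * (-37/10) = -333  (0 row swaps -> sign +1)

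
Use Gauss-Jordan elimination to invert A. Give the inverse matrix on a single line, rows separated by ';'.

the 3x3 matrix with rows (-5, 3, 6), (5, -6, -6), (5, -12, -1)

Gauss-Jordan on [A | I]:
R1 <- (1/-5)*R1:  [    1  -3/5  -6/5  |  -1/5     0     0 ]
R2 <- R2 - (5)*R1:  [  0  -3   0  |   1   1   0 ]
R3 <- R3 - (5)*R1:  [  0  -9   5  |   1   0   1 ]
R2 <- (1/-3)*R2:  [    0     1     0  |  -1/3  -1/3     0 ]
R1 <- R1 - (-3/5)*R2:  [    1     0  -6/5  |  -2/5  -1/5     0 ]
R3 <- R3 - (-9)*R2:  [  0   0   5  |  -2  -3   1 ]
R3 <- (1/5)*R3:  [    0     0     1  |  -2/5  -3/5   1/5 ]
R1 <- R1 - (-6/5)*R3:  [      1       0       0  |  -22/25  -23/25    6/25 ]
Right block of [I | A^{-1}] is the inverse:
[ -22/25  -23/25  6/25 ]
[   -1/3    -1/3     0 ]
[   -2/5    -3/5   1/5 ]

inverse = [-22/25 -23/25 6/25; -1/3 -1/3 0; -2/5 -3/5 1/5]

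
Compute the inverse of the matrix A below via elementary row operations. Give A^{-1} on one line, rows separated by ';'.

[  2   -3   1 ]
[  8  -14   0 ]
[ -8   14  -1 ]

inverse = [7/2 11/4 7/2; 2 3/2 2; 0 -1 -1]

Gauss-Jordan on [A | I]:
R1 <- (1/2)*R1:  [    1  -3/2   1/2  |   1/2     0     0 ]
R2 <- R2 - (8)*R1:  [  0  -2  -4  |  -4   1   0 ]
R3 <- R3 - (-8)*R1:  [ 0  2  3  |  4  0  1 ]
R2 <- (1/-2)*R2:  [    0     1     2  |     2  -1/2     0 ]
R1 <- R1 - (-3/2)*R2:  [    1     0   7/2  |   7/2  -3/4     0 ]
R3 <- R3 - (2)*R2:  [  0   0  -1  |   0   1   1 ]
R3 <- (1/-1)*R3:  [  0   0   1  |   0  -1  -1 ]
R1 <- R1 - (7/2)*R3:  [    1     0     0  |   7/2  11/4   7/2 ]
R2 <- R2 - (2)*R3:  [   0    1    0  |    2  3/2    2 ]
Right block of [I | A^{-1}] is the inverse:
[ 7/2  11/4  7/2 ]
[   2   3/2    2 ]
[   0    -1   -1 ]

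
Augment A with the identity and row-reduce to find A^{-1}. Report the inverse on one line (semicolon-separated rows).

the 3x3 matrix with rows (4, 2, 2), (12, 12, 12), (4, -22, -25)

Gauss-Jordan on [A | I]:
R1 <- (1/4)*R1:  [   1  1/2  1/2  |  1/4    0    0 ]
R2 <- R2 - (12)*R1:  [  0   6   6  |  -3   1   0 ]
R3 <- R3 - (4)*R1:  [   0  -24  -27  |   -1    0    1 ]
R2 <- (1/6)*R2:  [    0     1     1  |  -1/2   1/6     0 ]
R1 <- R1 - (1/2)*R2:  [     1      0      0  |    1/2  -1/12      0 ]
R3 <- R3 - (-24)*R2:  [   0    0   -3  |  -13    4    1 ]
R3 <- (1/-3)*R3:  [    0     0     1  |  13/3  -4/3  -1/3 ]
R2 <- R2 - (1)*R3:  [     0      1      0  |  -29/6    3/2    1/3 ]
Right block of [I | A^{-1}] is the inverse:
[   1/2  -1/12     0 ]
[ -29/6    3/2   1/3 ]
[  13/3   -4/3  -1/3 ]

inverse = [1/2 -1/12 0; -29/6 3/2 1/3; 13/3 -4/3 -1/3]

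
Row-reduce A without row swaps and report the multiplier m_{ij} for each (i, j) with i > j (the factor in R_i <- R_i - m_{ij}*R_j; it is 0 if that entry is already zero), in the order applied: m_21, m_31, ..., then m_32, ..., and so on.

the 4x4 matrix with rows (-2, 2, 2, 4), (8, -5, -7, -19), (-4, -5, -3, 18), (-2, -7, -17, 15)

multipliers: -4, 2, 1, -3, -3, 4

Forward elimination:
R2 <- R2 - (-4)*R1:  [  0   3   1  -3 ]
R3 <- R3 - (2)*R1:  [  0  -9  -7  10 ]
R4 <- R4 - (1)*R1:  [   0   -9  -19   11 ]
R3 <- R3 - (-3)*R2:  [  0   0  -4   1 ]
R4 <- R4 - (-3)*R2:  [   0    0  -16    2 ]
R4 <- R4 - (4)*R3:  [  0   0   0  -2 ]
Multipliers (in order of application): m_{21} = -4, m_{31} = 2, m_{41} = 1, m_{32} = -3, m_{42} = -3, m_{43} = 4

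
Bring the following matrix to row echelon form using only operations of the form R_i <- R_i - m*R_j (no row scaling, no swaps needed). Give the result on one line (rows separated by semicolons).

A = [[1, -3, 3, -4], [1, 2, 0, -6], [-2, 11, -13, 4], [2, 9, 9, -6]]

Forward elimination:
R2 <- R2 - (1)*R1:  [  0   5  -3  -2 ]
R3 <- R3 - (-2)*R1:  [  0   5  -7  -4 ]
R4 <- R4 - (2)*R1:  [  0  15   3   2 ]
R3 <- R3 - (1)*R2:  [  0   0  -4  -2 ]
R4 <- R4 - (3)*R2:  [  0   0  12   8 ]
R4 <- R4 - (-3)*R3:  [ 0  0  0  2 ]
Row echelon form:
[ 1  -3   3  -4 ]
[ 0   5  -3  -2 ]
[ 0   0  -4  -2 ]
[ 0   0   0   2 ]

REF = [1 -3 3 -4; 0 5 -3 -2; 0 0 -4 -2; 0 0 0 2]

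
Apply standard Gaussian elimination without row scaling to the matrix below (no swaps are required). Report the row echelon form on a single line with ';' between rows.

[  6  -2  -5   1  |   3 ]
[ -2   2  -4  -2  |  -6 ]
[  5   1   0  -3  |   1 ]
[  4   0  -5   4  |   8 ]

REF = [6 -2 -5 1 3; 0 4/3 -17/3 -5/3 -5; 0 0 31/2 -1/2 17/2; 0 0 0 159/31 273/31]

Forward elimination:
R2 <- R2 - (-1/3)*R1:  [     0    4/3  -17/3   -5/3     -5 ]
R3 <- R3 - (5/6)*R1:  [     0    8/3   25/6  -23/6   -3/2 ]
R4 <- R4 - (2/3)*R1:  [    0   4/3  -5/3  10/3     6 ]
R3 <- R3 - (2)*R2:  [    0     0  31/2  -1/2  17/2 ]
R4 <- R4 - (1)*R2:  [  0   0   4   5  11 ]
R4 <- R4 - (8/31)*R3:  [      0       0       0  159/31  273/31 ]
Row echelon form:
[ 6   -2     -5       1  |       3 ]
[ 0  4/3  -17/3    -5/3  |      -5 ]
[ 0    0   31/2    -1/2  |    17/2 ]
[ 0    0      0  159/31  |  273/31 ]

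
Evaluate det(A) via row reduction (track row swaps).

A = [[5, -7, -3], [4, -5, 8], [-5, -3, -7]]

Forward elimination:
R2 <- R2 - (4/5)*R1:  [    0   3/5  52/5 ]
R3 <- R3 - (-1)*R1:  [   0  -10  -10 ]
R3 <- R3 - (-50/3)*R2:  [     0      0  490/3 ]
Upper-triangular form:
[ 5   -7     -3 ]
[ 0  3/5   52/5 ]
[ 0    0  490/3 ]
det(A) = (-1)^0 * (5) * (3/5) * (490/3) = 490  (0 row swaps -> sign +1)

det(A) = 490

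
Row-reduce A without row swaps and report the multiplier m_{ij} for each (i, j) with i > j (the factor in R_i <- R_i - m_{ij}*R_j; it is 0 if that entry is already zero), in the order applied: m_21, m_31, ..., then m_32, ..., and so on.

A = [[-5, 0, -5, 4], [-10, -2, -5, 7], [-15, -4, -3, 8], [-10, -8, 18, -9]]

multipliers: 2, 3, 2, 2, 4, 4

Forward elimination:
R2 <- R2 - (2)*R1:  [  0  -2   5  -1 ]
R3 <- R3 - (3)*R1:  [  0  -4  12  -4 ]
R4 <- R4 - (2)*R1:  [   0   -8   28  -17 ]
R3 <- R3 - (2)*R2:  [  0   0   2  -2 ]
R4 <- R4 - (4)*R2:  [   0    0    8  -13 ]
R4 <- R4 - (4)*R3:  [  0   0   0  -5 ]
Multipliers (in order of application): m_{21} = 2, m_{31} = 3, m_{41} = 2, m_{32} = 2, m_{42} = 4, m_{43} = 4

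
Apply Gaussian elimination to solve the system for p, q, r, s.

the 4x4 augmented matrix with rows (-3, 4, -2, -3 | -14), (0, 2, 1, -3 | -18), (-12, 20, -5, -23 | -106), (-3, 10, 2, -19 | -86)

Forward elimination on [A|b]:
R3 <- R3 - (4)*R1:  [   0    4    3  -11  -50 ]
R4 <- R4 - (1)*R1:  [   0    6    4  -16  -72 ]
R3 <- R3 - (2)*R2:  [   0    0    1   -5  -14 ]
R4 <- R4 - (3)*R2:  [   0    0    1   -7  -18 ]
R4 <- R4 - (1)*R3:  [  0   0   0  -2  -4 ]
Row echelon form:
[ -3  4  -2  -3  |  -14 ]
[  0  2   1  -3  |  -18 ]
[  0  0   1  -5  |  -14 ]
[  0  0   0  -2  |   -4 ]
Back-substitution:
s = (-4) / -2 = 2
r = (-14 - (-5)*(2)) / 1 = -4
q = (-18 - (1)*(-4) - (-3)*(2)) / 2 = -4
p = (-14 - (4)*(-4) - (-2)*(-4) - (-3)*(2)) / -3 = 0

(0, -4, -4, 2)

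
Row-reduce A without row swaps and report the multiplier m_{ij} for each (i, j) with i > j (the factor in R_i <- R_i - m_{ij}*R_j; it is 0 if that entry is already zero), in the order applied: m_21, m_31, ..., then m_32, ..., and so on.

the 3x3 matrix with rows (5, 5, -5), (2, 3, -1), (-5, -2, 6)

Forward elimination:
R2 <- R2 - (2/5)*R1:  [ 0  1  1 ]
R3 <- R3 - (-1)*R1:  [ 0  3  1 ]
R3 <- R3 - (3)*R2:  [  0   0  -2 ]
Multipliers (in order of application): m_{21} = 2/5, m_{31} = -1, m_{32} = 3

multipliers: 2/5, -1, 3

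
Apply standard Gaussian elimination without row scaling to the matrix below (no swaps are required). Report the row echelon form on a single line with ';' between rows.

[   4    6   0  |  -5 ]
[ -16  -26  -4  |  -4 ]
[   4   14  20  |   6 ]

REF = [4 6 0 -5; 0 -2 -4 -24; 0 0 4 -85]

Forward elimination:
R2 <- R2 - (-4)*R1:  [   0   -2   -4  -24 ]
R3 <- R3 - (1)*R1:  [  0   8  20  11 ]
R3 <- R3 - (-4)*R2:  [   0    0    4  -85 ]
Row echelon form:
[ 4   6   0  |   -5 ]
[ 0  -2  -4  |  -24 ]
[ 0   0   4  |  -85 ]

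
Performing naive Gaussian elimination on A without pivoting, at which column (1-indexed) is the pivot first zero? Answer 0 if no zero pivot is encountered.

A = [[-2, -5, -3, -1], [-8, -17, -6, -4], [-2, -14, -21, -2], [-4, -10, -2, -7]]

Naive forward elimination:
R2 <- R2 - (4)*R1:  [ 0  3  6  0 ]
R3 <- R3 - (1)*R1:  [   0   -9  -18   -1 ]
R4 <- R4 - (2)*R1:  [  0   0   4  -5 ]
R3 <- R3 - (-3)*R2:  [  0   0   0  -1 ]
Matrix at this point:
[ -2  -5  -3  -1 ]
[  0   3   6   0 ]
[  0   0   0  -1 ]
[  0   0   4  -5 ]
Pivot entry (3,3) is zero but row 4 has 4 in column 3 -> naive elimination stops; a row interchange (e.g. R3 <-> R4) would be required here.

first zero-pivot column = 3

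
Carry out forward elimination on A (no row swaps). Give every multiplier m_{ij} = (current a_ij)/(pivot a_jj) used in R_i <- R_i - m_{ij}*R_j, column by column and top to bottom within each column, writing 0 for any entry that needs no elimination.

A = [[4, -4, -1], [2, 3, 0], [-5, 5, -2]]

multipliers: 1/2, -5/4, 0

Forward elimination:
R2 <- R2 - (1/2)*R1:  [   0    5  1/2 ]
R3 <- R3 - (-5/4)*R1:  [     0      0  -13/4 ]
R3: entry in column 2 is already 0 -> m_{32} = 0 (no row operation needed)
Multipliers (in order of application): m_{21} = 1/2, m_{31} = -5/4, m_{32} = 0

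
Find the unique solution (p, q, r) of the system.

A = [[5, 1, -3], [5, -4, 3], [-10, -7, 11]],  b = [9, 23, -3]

(2, -4, -1)

Forward elimination on [A|b]:
R2 <- R2 - (1)*R1:  [  0  -5   6  14 ]
R3 <- R3 - (-2)*R1:  [  0  -5   5  15 ]
R3 <- R3 - (1)*R2:  [  0   0  -1   1 ]
Row echelon form:
[ 5   1  -3  |   9 ]
[ 0  -5   6  |  14 ]
[ 0   0  -1  |   1 ]
Back-substitution:
r = (1) / -1 = -1
q = (14 - (6)*(-1)) / -5 = -4
p = (9 - (1)*(-4) - (-3)*(-1)) / 5 = 2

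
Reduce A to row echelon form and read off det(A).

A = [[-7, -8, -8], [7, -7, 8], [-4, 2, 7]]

Forward elimination:
R2 <- R2 - (-1)*R1:  [   0  -15    0 ]
R3 <- R3 - (4/7)*R1:  [    0  46/7  81/7 ]
R3 <- R3 - (-46/105)*R2:  [    0     0  81/7 ]
Upper-triangular form:
[ -7   -8    -8 ]
[  0  -15     0 ]
[  0    0  81/7 ]
det(A) = (-1)^0 * (-7) * (-15) * (81/7) = 1215  (0 row swaps -> sign +1)

det(A) = 1215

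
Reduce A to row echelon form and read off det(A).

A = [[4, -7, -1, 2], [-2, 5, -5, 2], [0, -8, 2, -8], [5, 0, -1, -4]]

Forward elimination:
R2 <- R2 - (-1/2)*R1:  [     0    3/2  -11/2      3 ]
R4 <- R4 - (5/4)*R1:  [     0   35/4    1/4  -13/2 ]
R3 <- R3 - (-16/3)*R2:  [     0      0  -82/3      8 ]
R4 <- R4 - (35/6)*R2:  [    0     0  97/3   -24 ]
R4 <- R4 - (-97/82)*R3:  [       0        0        0  -596/41 ]
Upper-triangular form:
[ 4   -7     -1        2 ]
[ 0  3/2  -11/2        3 ]
[ 0    0  -82/3        8 ]
[ 0    0      0  -596/41 ]
det(A) = (-1)^0 * (4) * (3/2) * (-82/3) * (-596/41) = 2384  (0 row swaps -> sign +1)

det(A) = 2384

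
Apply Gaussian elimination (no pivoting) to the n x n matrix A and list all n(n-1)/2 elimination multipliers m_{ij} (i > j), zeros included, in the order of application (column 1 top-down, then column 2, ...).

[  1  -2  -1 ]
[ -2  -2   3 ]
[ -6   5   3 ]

Forward elimination:
R2 <- R2 - (-2)*R1:  [  0  -6   1 ]
R3 <- R3 - (-6)*R1:  [  0  -7  -3 ]
R3 <- R3 - (7/6)*R2:  [     0      0  -25/6 ]
Multipliers (in order of application): m_{21} = -2, m_{31} = -6, m_{32} = 7/6

multipliers: -2, -6, 7/6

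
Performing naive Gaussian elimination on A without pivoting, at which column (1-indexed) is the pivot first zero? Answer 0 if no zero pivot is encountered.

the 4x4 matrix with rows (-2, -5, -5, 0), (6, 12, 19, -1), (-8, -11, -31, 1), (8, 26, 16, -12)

Naive forward elimination:
R2 <- R2 - (-3)*R1:  [  0  -3   4  -1 ]
R3 <- R3 - (4)*R1:  [   0    9  -11    1 ]
R4 <- R4 - (-4)*R1:  [   0    6   -4  -12 ]
R3 <- R3 - (-3)*R2:  [  0   0   1  -2 ]
R4 <- R4 - (-2)*R2:  [   0    0    4  -14 ]
R4 <- R4 - (4)*R3:  [  0   0   0  -6 ]
All pivots nonzero; naive elimination completes without hitting a zero pivot.

first zero-pivot column = 0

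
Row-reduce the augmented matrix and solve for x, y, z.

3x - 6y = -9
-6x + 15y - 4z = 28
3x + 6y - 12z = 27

(1, 2, -1)

Forward elimination on [A|b]:
R2 <- R2 - (-2)*R1:  [  0   3  -4  10 ]
R3 <- R3 - (1)*R1:  [   0   12  -12   36 ]
R3 <- R3 - (4)*R2:  [  0   0   4  -4 ]
Row echelon form:
[ 3  -6   0  |  -9 ]
[ 0   3  -4  |  10 ]
[ 0   0   4  |  -4 ]
Back-substitution:
z = (-4) / 4 = -1
y = (10 - (-4)*(-1)) / 3 = 2
x = (-9 - (-6)*(2)) / 3 = 1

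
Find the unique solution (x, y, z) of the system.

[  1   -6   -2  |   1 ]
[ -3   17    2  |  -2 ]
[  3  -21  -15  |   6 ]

(-5, -1, 0)

Forward elimination on [A|b]:
R2 <- R2 - (-3)*R1:  [  0  -1  -4   1 ]
R3 <- R3 - (3)*R1:  [  0  -3  -9   3 ]
R3 <- R3 - (3)*R2:  [ 0  0  3  0 ]
Row echelon form:
[ 1  -6  -2  |  1 ]
[ 0  -1  -4  |  1 ]
[ 0   0   3  |  0 ]
Back-substitution:
z = (0) / 3 = 0
y = (1 - (-4)*(0)) / -1 = -1
x = (1 - (-6)*(-1) - (-2)*(0)) / 1 = -5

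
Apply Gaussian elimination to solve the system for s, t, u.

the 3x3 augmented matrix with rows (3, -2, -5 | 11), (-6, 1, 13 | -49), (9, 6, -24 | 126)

Forward elimination on [A|b]:
R2 <- R2 - (-2)*R1:  [   0   -3    3  -27 ]
R3 <- R3 - (3)*R1:  [  0  12  -9  93 ]
R3 <- R3 - (-4)*R2:  [   0    0    3  -15 ]
Row echelon form:
[ 3  -2  -5  |   11 ]
[ 0  -3   3  |  -27 ]
[ 0   0   3  |  -15 ]
Back-substitution:
u = (-15) / 3 = -5
t = (-27 - (3)*(-5)) / -3 = 4
s = (11 - (-2)*(4) - (-5)*(-5)) / 3 = -2

(-2, 4, -5)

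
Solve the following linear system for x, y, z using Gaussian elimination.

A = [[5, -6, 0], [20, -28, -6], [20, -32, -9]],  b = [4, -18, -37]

(2, 1, 5)

Forward elimination on [A|b]:
R2 <- R2 - (4)*R1:  [   0   -4   -6  -34 ]
R3 <- R3 - (4)*R1:  [   0   -8   -9  -53 ]
R3 <- R3 - (2)*R2:  [  0   0   3  15 ]
Row echelon form:
[ 5  -6   0  |    4 ]
[ 0  -4  -6  |  -34 ]
[ 0   0   3  |   15 ]
Back-substitution:
z = (15) / 3 = 5
y = (-34 - (-6)*(5)) / -4 = 1
x = (4 - (-6)*(1)) / 5 = 2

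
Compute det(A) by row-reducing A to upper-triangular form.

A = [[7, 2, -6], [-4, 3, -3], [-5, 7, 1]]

Forward elimination:
R2 <- R2 - (-4/7)*R1:  [     0   29/7  -45/7 ]
R3 <- R3 - (-5/7)*R1:  [     0   59/7  -23/7 ]
R3 <- R3 - (59/29)*R2:  [      0       0  284/29 ]
Upper-triangular form:
[ 7     2      -6 ]
[ 0  29/7   -45/7 ]
[ 0     0  284/29 ]
det(A) = (-1)^0 * (7) * (29/7) * (284/29) = 284  (0 row swaps -> sign +1)

det(A) = 284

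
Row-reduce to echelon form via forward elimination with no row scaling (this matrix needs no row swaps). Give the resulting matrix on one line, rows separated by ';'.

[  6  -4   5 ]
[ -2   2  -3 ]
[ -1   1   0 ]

Forward elimination:
R2 <- R2 - (-1/3)*R1:  [    0   2/3  -4/3 ]
R3 <- R3 - (-1/6)*R1:  [   0  1/3  5/6 ]
R3 <- R3 - (1/2)*R2:  [   0    0  3/2 ]
Row echelon form:
[ 6   -4     5 ]
[ 0  2/3  -4/3 ]
[ 0    0   3/2 ]

REF = [6 -4 5; 0 2/3 -4/3; 0 0 3/2]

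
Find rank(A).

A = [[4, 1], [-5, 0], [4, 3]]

rank(A) = 2

Row reduction:
R2 <- R2 - (-5/4)*R1:  [   0  5/4 ]
R3 <- R3 - (1)*R1:  [ 0  2 ]
R3 <- R3 - (8/5)*R2:  [ 0  0 ]
Row echelon form:
[ 4    1 ]
[ 0  5/4 ]
[ 0    0 ]
Nonzero rows / pivot columns: 2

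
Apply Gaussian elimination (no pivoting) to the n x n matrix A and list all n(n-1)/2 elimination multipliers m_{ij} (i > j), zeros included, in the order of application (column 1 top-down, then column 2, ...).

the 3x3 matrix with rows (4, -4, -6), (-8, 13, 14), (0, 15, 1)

multipliers: -2, 0, 3

Forward elimination:
R2 <- R2 - (-2)*R1:  [ 0  5  2 ]
R3: entry in column 1 is already 0 -> m_{31} = 0 (no row operation needed)
R3 <- R3 - (3)*R2:  [  0   0  -5 ]
Multipliers (in order of application): m_{21} = -2, m_{31} = 0, m_{32} = 3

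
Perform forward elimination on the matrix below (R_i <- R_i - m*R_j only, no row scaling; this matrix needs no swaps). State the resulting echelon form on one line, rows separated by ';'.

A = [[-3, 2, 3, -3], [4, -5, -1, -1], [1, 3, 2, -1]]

REF = [-3 2 3 -3; 0 -7/3 3 -5; 0 0 54/7 -69/7]

Forward elimination:
R2 <- R2 - (-4/3)*R1:  [    0  -7/3     3    -5 ]
R3 <- R3 - (-1/3)*R1:  [    0  11/3     3    -2 ]
R3 <- R3 - (-11/7)*R2:  [     0      0   54/7  -69/7 ]
Row echelon form:
[ -3     2     3     -3 ]
[  0  -7/3     3     -5 ]
[  0     0  54/7  -69/7 ]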